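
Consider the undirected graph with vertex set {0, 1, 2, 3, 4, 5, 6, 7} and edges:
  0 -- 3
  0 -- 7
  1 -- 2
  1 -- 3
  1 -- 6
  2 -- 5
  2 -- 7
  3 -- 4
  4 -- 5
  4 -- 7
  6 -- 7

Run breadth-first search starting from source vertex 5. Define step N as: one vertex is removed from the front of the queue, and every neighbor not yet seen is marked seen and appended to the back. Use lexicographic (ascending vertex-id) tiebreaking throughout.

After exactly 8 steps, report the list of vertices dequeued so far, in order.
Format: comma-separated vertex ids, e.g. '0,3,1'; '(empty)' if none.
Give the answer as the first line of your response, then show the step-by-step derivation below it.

5,2,4,1,7,3,6,0

step 1: dequeue 5; queue=[2,4]; order=5
step 2: dequeue 2; queue=[4,1,7]; order=5,2
step 3: dequeue 4; queue=[1,7,3]; order=5,2,4
step 4: dequeue 1; queue=[7,3,6]; order=5,2,4,1
step 5: dequeue 7; queue=[3,6,0]; order=5,2,4,1,7
step 6: dequeue 3; queue=[6,0]; order=5,2,4,1,7,3
step 7: dequeue 6; queue=[0]; order=5,2,4,1,7,3,6
step 8: dequeue 0; queue=[(empty)]; order=5,2,4,1,7,3,6,0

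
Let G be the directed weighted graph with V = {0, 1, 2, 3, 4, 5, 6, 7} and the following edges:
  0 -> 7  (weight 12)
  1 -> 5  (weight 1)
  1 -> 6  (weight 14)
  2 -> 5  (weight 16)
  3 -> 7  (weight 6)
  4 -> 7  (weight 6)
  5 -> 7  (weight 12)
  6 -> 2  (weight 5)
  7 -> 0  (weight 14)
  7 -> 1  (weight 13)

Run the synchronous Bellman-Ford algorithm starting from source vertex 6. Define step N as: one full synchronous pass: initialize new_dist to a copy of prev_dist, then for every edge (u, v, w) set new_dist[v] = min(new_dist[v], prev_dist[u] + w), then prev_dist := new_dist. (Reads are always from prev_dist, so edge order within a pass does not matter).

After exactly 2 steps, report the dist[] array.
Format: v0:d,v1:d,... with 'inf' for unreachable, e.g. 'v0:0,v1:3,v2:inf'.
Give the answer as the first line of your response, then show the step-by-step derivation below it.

v0:inf,v1:inf,v2:5,v3:inf,v4:inf,v5:21,v6:0,v7:inf

step 1: dist = v0:inf,v1:inf,v2:5,v3:inf,v4:inf,v5:inf,v6:0,v7:inf
step 2: dist = v0:inf,v1:inf,v2:5,v3:inf,v4:inf,v5:21,v6:0,v7:inf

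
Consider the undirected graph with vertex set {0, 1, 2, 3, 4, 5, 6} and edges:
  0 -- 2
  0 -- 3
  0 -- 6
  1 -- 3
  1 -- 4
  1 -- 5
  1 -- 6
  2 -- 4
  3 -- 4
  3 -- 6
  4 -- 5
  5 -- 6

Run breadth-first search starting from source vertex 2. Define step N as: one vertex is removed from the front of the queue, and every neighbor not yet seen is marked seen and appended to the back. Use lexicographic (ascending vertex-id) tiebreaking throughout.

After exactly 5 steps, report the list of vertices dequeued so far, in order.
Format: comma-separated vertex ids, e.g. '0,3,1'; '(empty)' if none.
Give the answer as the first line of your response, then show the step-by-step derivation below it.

2,0,4,3,6

step 1: dequeue 2; queue=[0,4]; order=2
step 2: dequeue 0; queue=[4,3,6]; order=2,0
step 3: dequeue 4; queue=[3,6,1,5]; order=2,0,4
step 4: dequeue 3; queue=[6,1,5]; order=2,0,4,3
step 5: dequeue 6; queue=[1,5]; order=2,0,4,3,6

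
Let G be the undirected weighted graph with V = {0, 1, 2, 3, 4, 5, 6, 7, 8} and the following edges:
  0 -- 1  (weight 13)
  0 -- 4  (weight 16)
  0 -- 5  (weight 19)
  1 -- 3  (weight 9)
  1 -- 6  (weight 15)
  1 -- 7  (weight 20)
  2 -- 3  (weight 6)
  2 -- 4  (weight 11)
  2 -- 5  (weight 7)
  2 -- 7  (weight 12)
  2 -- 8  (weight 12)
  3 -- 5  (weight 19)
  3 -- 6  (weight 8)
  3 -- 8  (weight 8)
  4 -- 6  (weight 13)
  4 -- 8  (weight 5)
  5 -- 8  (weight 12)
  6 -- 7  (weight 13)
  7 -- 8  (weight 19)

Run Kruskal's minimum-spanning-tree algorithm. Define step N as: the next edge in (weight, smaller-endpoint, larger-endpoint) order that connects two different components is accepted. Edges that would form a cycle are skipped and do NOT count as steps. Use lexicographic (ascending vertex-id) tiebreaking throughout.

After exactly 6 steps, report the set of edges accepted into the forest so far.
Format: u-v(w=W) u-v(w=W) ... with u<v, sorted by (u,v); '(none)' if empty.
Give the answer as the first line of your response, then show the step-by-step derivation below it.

1-3(w=9) 2-3(w=6) 2-5(w=7) 3-6(w=8) 3-8(w=8) 4-8(w=5)

step 1: add edge 4-8 (w=5); MST = {4-8(w=5)}
step 2: add edge 2-3 (w=6); MST = {2-3(w=6) 4-8(w=5)}
step 3: add edge 2-5 (w=7); MST = {2-3(w=6) 2-5(w=7) 4-8(w=5)}
step 4: add edge 3-6 (w=8); MST = {2-3(w=6) 2-5(w=7) 3-6(w=8) 4-8(w=5)}
step 5: add edge 3-8 (w=8); MST = {2-3(w=6) 2-5(w=7) 3-6(w=8) 3-8(w=8) 4-8(w=5)}
step 6: add edge 1-3 (w=9); MST = {1-3(w=9) 2-3(w=6) 2-5(w=7) 3-6(w=8) 3-8(w=8) 4-8(w=5)}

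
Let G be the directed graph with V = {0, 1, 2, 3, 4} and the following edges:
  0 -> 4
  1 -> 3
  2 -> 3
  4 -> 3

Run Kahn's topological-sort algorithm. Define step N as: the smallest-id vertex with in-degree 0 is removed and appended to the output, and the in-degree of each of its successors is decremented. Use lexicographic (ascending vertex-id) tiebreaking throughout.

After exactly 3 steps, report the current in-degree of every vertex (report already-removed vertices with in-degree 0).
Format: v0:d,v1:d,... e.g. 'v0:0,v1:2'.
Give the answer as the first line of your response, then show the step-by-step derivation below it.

v0:0,v1:0,v2:0,v3:1,v4:0

step 1: output 0; order=[0]; indeg=(0,0,0,3,0)
step 2: output 1; order=[0,1]; indeg=(0,0,0,2,0)
step 3: output 2; order=[0,1,2]; indeg=(0,0,0,1,0)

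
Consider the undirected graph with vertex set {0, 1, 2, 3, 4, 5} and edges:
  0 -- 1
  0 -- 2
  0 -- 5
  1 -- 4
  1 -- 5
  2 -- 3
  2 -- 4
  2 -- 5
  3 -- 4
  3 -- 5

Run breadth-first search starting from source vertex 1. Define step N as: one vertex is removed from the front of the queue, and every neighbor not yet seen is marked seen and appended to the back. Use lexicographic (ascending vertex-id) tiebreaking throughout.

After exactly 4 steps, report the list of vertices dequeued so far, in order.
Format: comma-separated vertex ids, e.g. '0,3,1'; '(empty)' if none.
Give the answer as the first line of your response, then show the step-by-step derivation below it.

1,0,4,5

step 1: dequeue 1; queue=[0,4,5]; order=1
step 2: dequeue 0; queue=[4,5,2]; order=1,0
step 3: dequeue 4; queue=[5,2,3]; order=1,0,4
step 4: dequeue 5; queue=[2,3]; order=1,0,4,5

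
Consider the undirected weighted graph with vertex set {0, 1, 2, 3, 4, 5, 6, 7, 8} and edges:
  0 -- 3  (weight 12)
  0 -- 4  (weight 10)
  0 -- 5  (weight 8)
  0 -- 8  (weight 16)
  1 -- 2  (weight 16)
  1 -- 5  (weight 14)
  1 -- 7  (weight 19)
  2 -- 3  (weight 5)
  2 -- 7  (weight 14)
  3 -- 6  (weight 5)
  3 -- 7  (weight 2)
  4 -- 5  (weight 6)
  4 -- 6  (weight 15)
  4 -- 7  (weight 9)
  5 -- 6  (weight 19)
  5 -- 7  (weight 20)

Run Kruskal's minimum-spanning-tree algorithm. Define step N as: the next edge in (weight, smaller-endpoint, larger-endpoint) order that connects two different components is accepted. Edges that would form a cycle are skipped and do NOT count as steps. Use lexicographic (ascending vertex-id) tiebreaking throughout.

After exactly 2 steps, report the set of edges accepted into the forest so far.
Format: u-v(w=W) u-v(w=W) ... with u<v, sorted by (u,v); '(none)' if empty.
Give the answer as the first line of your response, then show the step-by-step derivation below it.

2-3(w=5) 3-7(w=2)

step 1: add edge 3-7 (w=2); MST = {3-7(w=2)}
step 2: add edge 2-3 (w=5); MST = {2-3(w=5) 3-7(w=2)}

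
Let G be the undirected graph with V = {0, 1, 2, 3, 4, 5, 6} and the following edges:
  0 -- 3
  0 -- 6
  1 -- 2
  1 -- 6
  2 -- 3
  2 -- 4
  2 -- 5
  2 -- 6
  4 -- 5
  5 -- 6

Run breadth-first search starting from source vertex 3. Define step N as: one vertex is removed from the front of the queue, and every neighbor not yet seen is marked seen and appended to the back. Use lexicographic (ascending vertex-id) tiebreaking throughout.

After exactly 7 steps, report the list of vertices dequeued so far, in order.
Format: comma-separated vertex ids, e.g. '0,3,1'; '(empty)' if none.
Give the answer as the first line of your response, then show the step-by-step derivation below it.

3,0,2,6,1,4,5

step 1: dequeue 3; queue=[0,2]; order=3
step 2: dequeue 0; queue=[2,6]; order=3,0
step 3: dequeue 2; queue=[6,1,4,5]; order=3,0,2
step 4: dequeue 6; queue=[1,4,5]; order=3,0,2,6
step 5: dequeue 1; queue=[4,5]; order=3,0,2,6,1
step 6: dequeue 4; queue=[5]; order=3,0,2,6,1,4
step 7: dequeue 5; queue=[(empty)]; order=3,0,2,6,1,4,5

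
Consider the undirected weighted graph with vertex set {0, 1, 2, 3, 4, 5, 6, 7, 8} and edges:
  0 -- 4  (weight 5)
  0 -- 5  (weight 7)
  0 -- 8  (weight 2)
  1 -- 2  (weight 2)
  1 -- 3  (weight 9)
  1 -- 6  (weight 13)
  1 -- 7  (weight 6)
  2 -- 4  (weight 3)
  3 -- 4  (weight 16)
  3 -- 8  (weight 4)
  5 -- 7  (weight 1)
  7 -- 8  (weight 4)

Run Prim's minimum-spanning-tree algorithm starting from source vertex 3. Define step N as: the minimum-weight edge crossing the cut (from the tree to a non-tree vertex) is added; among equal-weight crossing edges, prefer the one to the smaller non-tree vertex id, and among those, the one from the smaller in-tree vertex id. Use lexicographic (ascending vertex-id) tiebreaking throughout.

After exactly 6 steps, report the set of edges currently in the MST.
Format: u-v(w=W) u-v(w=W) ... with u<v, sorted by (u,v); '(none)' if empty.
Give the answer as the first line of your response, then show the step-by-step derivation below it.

0-4(w=5) 0-8(w=2) 2-4(w=3) 3-8(w=4) 5-7(w=1) 7-8(w=4)

step 1: add edge 3-8 (w=4); MST = {3-8(w=4)}
step 2: add edge 0-8 (w=2); MST = {0-8(w=2) 3-8(w=4)}
step 3: add edge 7-8 (w=4); MST = {0-8(w=2) 3-8(w=4) 7-8(w=4)}
step 4: add edge 5-7 (w=1); MST = {0-8(w=2) 3-8(w=4) 5-7(w=1) 7-8(w=4)}
step 5: add edge 0-4 (w=5); MST = {0-4(w=5) 0-8(w=2) 3-8(w=4) 5-7(w=1) 7-8(w=4)}
step 6: add edge 2-4 (w=3); MST = {0-4(w=5) 0-8(w=2) 2-4(w=3) 3-8(w=4) 5-7(w=1) 7-8(w=4)}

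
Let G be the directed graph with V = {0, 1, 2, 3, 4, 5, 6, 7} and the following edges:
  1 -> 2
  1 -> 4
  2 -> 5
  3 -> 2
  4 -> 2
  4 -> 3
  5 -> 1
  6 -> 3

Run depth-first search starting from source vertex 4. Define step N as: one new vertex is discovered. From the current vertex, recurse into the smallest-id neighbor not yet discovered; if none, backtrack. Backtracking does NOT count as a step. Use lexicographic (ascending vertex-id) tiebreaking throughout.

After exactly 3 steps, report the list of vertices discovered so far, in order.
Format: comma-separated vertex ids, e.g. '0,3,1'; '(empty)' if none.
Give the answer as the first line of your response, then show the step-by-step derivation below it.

4,2,5

step 1: discover 4; path=4; order=4
step 2: discover 2; path=4>2; order=4,2
step 3: discover 5; path=4>2>5; order=4,2,5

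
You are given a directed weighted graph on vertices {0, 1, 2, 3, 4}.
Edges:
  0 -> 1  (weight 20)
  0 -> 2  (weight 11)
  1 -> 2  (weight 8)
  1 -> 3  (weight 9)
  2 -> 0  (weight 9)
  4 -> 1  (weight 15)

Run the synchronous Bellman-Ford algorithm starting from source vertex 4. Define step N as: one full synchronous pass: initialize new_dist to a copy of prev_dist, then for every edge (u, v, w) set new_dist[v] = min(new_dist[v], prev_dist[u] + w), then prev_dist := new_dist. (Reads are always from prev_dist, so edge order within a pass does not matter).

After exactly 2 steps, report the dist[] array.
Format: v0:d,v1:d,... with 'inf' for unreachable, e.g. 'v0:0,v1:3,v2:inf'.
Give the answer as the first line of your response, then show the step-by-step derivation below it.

v0:inf,v1:15,v2:23,v3:24,v4:0

step 1: dist = v0:inf,v1:15,v2:inf,v3:inf,v4:0
step 2: dist = v0:inf,v1:15,v2:23,v3:24,v4:0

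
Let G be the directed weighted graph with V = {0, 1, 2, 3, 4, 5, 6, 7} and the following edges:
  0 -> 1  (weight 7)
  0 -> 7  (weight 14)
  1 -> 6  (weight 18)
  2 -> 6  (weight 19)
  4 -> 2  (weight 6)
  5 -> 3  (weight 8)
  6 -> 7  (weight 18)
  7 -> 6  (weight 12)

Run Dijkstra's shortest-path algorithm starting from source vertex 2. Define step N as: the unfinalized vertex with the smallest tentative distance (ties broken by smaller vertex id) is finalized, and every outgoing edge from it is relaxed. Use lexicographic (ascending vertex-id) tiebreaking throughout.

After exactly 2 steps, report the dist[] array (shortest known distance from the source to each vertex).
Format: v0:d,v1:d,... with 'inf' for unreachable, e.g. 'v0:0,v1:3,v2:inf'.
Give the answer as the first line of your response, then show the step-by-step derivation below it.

v0:inf,v1:inf,v2:0,v3:inf,v4:inf,v5:inf,v6:19,v7:37

step 1: dist = v0:inf,v1:inf,v2:0,v3:inf,v4:inf,v5:inf,v6:19,v7:inf
step 2: dist = v0:inf,v1:inf,v2:0,v3:inf,v4:inf,v5:inf,v6:19,v7:37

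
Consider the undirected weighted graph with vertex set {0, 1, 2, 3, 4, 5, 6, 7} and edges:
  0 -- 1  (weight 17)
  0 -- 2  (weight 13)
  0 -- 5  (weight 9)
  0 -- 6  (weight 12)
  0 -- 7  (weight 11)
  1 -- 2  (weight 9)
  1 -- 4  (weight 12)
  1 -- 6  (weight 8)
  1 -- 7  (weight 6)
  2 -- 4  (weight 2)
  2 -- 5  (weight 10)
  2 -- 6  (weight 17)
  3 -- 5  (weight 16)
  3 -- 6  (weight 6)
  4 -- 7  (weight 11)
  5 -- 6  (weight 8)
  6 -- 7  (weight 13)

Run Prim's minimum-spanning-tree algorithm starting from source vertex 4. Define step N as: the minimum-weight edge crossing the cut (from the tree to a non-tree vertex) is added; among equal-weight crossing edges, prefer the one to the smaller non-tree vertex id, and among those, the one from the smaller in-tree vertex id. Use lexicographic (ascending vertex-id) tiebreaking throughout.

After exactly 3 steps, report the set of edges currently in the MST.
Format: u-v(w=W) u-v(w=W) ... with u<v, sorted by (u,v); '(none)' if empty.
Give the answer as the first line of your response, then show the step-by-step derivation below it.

1-2(w=9) 1-7(w=6) 2-4(w=2)

step 1: add edge 2-4 (w=2); MST = {2-4(w=2)}
step 2: add edge 1-2 (w=9); MST = {1-2(w=9) 2-4(w=2)}
step 3: add edge 1-7 (w=6); MST = {1-2(w=9) 1-7(w=6) 2-4(w=2)}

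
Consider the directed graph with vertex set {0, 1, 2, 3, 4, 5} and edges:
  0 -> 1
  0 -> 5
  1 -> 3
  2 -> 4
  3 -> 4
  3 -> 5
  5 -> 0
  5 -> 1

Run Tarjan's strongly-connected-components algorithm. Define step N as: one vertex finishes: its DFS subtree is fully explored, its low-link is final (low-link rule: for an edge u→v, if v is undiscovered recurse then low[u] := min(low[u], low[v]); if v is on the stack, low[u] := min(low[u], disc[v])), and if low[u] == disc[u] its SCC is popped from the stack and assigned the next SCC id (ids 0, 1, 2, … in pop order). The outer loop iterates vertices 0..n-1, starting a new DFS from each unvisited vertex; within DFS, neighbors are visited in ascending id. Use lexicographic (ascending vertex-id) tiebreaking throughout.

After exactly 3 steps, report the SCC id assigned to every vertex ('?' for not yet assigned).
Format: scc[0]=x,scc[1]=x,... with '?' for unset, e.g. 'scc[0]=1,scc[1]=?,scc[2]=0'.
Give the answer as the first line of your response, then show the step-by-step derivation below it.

scc[0]=?,scc[1]=?,scc[2]=?,scc[3]=?,scc[4]=0,scc[5]=?

step 1: low=(low[0]=0,low[1]=1,low[2]=?,low[3]=2,low[4]=3,low[5]=?); scc=(scc[0]=?,scc[1]=?,scc[2]=?,scc[3]=?,scc[4]=0,scc[5]=?)
step 2: low=(low[0]=0,low[1]=1,low[2]=?,low[3]=2,low[4]=3,low[5]=0); scc=(scc[0]=?,scc[1]=?,scc[2]=?,scc[3]=?,scc[4]=0,scc[5]=?)
step 3: low=(low[0]=0,low[1]=1,low[2]=?,low[3]=0,low[4]=3,low[5]=0); scc=(scc[0]=?,scc[1]=?,scc[2]=?,scc[3]=?,scc[4]=0,scc[5]=?)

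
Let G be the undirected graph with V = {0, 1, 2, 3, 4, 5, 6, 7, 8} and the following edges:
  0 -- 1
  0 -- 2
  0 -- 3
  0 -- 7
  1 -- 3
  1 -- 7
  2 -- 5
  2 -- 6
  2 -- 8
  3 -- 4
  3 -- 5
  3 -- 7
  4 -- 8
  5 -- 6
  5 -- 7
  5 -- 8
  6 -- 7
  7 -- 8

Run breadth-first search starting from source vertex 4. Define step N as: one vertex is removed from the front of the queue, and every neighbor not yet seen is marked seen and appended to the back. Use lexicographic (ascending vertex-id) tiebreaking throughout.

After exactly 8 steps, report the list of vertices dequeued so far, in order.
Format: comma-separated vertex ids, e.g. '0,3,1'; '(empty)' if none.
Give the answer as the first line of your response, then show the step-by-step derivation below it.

4,3,8,0,1,5,7,2

step 1: dequeue 4; queue=[3,8]; order=4
step 2: dequeue 3; queue=[8,0,1,5,7]; order=4,3
step 3: dequeue 8; queue=[0,1,5,7,2]; order=4,3,8
step 4: dequeue 0; queue=[1,5,7,2]; order=4,3,8,0
step 5: dequeue 1; queue=[5,7,2]; order=4,3,8,0,1
step 6: dequeue 5; queue=[7,2,6]; order=4,3,8,0,1,5
step 7: dequeue 7; queue=[2,6]; order=4,3,8,0,1,5,7
step 8: dequeue 2; queue=[6]; order=4,3,8,0,1,5,7,2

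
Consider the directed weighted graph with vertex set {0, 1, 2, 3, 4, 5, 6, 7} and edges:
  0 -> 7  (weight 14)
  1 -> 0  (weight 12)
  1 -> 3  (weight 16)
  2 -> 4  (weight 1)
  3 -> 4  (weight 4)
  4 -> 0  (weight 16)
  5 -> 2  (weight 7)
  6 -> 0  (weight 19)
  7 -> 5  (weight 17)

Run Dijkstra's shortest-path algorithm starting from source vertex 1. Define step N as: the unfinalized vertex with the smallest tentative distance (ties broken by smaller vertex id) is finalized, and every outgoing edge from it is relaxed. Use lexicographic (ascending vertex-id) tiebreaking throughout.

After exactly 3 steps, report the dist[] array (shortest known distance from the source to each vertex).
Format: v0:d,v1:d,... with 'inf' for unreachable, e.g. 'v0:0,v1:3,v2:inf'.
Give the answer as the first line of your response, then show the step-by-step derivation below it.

v0:12,v1:0,v2:inf,v3:16,v4:20,v5:inf,v6:inf,v7:26

step 1: dist = v0:12,v1:0,v2:inf,v3:16,v4:inf,v5:inf,v6:inf,v7:inf
step 2: dist = v0:12,v1:0,v2:inf,v3:16,v4:inf,v5:inf,v6:inf,v7:26
step 3: dist = v0:12,v1:0,v2:inf,v3:16,v4:20,v5:inf,v6:inf,v7:26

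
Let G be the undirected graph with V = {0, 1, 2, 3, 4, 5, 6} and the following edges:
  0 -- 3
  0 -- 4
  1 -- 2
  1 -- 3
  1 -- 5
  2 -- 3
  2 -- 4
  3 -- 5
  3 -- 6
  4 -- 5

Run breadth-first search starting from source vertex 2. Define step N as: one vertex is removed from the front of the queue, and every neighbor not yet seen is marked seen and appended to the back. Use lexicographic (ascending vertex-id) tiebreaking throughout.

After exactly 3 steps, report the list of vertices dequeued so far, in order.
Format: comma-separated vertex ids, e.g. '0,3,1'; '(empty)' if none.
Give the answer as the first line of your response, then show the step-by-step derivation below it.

2,1,3

step 1: dequeue 2; queue=[1,3,4]; order=2
step 2: dequeue 1; queue=[3,4,5]; order=2,1
step 3: dequeue 3; queue=[4,5,0,6]; order=2,1,3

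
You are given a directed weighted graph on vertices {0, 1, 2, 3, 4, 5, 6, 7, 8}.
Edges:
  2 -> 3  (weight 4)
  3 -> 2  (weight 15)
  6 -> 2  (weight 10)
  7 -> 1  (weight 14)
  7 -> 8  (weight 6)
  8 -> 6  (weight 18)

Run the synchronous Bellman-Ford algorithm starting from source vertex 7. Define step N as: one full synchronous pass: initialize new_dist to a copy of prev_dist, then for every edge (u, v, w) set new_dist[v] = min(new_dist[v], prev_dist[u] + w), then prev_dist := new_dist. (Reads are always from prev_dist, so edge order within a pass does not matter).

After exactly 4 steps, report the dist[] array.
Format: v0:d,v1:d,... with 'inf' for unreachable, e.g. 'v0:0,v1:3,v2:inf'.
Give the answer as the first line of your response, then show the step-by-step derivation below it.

v0:inf,v1:14,v2:34,v3:38,v4:inf,v5:inf,v6:24,v7:0,v8:6

step 1: dist = v0:inf,v1:14,v2:inf,v3:inf,v4:inf,v5:inf,v6:inf,v7:0,v8:6
step 2: dist = v0:inf,v1:14,v2:inf,v3:inf,v4:inf,v5:inf,v6:24,v7:0,v8:6
step 3: dist = v0:inf,v1:14,v2:34,v3:inf,v4:inf,v5:inf,v6:24,v7:0,v8:6
step 4: dist = v0:inf,v1:14,v2:34,v3:38,v4:inf,v5:inf,v6:24,v7:0,v8:6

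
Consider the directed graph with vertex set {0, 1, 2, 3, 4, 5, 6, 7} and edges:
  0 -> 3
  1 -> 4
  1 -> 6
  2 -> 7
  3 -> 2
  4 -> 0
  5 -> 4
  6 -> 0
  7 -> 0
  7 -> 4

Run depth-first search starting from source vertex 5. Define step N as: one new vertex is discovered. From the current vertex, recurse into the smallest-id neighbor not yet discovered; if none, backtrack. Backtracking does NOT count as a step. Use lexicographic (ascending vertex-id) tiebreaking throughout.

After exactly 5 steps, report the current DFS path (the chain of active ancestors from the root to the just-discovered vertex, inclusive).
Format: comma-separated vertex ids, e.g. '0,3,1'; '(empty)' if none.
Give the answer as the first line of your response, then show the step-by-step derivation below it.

5,4,0,3,2

step 1: discover 5; path=5; order=5
step 2: discover 4; path=5>4; order=5,4
step 3: discover 0; path=5>4>0; order=5,4,0
step 4: discover 3; path=5>4>0>3; order=5,4,0,3
step 5: discover 2; path=5>4>0>3>2; order=5,4,0,3,2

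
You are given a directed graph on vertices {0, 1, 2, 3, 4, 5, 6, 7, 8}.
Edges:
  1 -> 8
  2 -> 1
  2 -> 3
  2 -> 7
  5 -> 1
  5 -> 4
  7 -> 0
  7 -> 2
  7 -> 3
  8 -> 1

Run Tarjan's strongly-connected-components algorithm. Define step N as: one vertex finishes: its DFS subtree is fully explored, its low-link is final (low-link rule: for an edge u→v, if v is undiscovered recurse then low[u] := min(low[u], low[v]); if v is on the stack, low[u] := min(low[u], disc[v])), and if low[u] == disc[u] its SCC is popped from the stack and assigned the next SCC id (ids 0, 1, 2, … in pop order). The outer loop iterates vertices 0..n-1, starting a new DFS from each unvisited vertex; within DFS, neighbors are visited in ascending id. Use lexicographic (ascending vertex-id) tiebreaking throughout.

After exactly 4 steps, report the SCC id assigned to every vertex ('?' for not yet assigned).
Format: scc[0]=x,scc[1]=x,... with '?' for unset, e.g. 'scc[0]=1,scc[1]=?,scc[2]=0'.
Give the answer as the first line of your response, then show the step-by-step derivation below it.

scc[0]=0,scc[1]=1,scc[2]=?,scc[3]=2,scc[4]=?,scc[5]=?,scc[6]=?,scc[7]=?,scc[8]=1

step 1: low=(low[0]=0,low[1]=?,low[2]=?,low[3]=?,low[4]=?,low[5]=?,low[6]=?,low[7]=?,low[8]=?); scc=(scc[0]=0,scc[1]=?,scc[2]=?,scc[3]=?,scc[4]=?,scc[5]=?,scc[6]=?,scc[7]=?,scc[8]=?)
step 2: low=(low[0]=0,low[1]=1,low[2]=?,low[3]=?,low[4]=?,low[5]=?,low[6]=?,low[7]=?,low[8]=1); scc=(scc[0]=0,scc[1]=?,scc[2]=?,scc[3]=?,scc[4]=?,scc[5]=?,scc[6]=?,scc[7]=?,scc[8]=?)
step 3: low=(low[0]=0,low[1]=1,low[2]=?,low[3]=?,low[4]=?,low[5]=?,low[6]=?,low[7]=?,low[8]=1); scc=(scc[0]=0,scc[1]=1,scc[2]=?,scc[3]=?,scc[4]=?,scc[5]=?,scc[6]=?,scc[7]=?,scc[8]=1)
step 4: low=(low[0]=0,low[1]=1,low[2]=3,low[3]=4,low[4]=?,low[5]=?,low[6]=?,low[7]=?,low[8]=1); scc=(scc[0]=0,scc[1]=1,scc[2]=?,scc[3]=2,scc[4]=?,scc[5]=?,scc[6]=?,scc[7]=?,scc[8]=1)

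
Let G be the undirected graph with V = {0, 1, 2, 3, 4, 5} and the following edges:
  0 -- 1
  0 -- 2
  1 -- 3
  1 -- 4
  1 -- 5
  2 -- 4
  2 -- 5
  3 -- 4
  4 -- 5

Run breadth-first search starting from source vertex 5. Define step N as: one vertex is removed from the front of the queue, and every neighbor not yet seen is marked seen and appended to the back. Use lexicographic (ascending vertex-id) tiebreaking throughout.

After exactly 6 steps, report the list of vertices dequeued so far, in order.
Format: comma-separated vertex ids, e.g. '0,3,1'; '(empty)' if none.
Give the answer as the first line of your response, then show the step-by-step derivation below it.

5,1,2,4,0,3

step 1: dequeue 5; queue=[1,2,4]; order=5
step 2: dequeue 1; queue=[2,4,0,3]; order=5,1
step 3: dequeue 2; queue=[4,0,3]; order=5,1,2
step 4: dequeue 4; queue=[0,3]; order=5,1,2,4
step 5: dequeue 0; queue=[3]; order=5,1,2,4,0
step 6: dequeue 3; queue=[(empty)]; order=5,1,2,4,0,3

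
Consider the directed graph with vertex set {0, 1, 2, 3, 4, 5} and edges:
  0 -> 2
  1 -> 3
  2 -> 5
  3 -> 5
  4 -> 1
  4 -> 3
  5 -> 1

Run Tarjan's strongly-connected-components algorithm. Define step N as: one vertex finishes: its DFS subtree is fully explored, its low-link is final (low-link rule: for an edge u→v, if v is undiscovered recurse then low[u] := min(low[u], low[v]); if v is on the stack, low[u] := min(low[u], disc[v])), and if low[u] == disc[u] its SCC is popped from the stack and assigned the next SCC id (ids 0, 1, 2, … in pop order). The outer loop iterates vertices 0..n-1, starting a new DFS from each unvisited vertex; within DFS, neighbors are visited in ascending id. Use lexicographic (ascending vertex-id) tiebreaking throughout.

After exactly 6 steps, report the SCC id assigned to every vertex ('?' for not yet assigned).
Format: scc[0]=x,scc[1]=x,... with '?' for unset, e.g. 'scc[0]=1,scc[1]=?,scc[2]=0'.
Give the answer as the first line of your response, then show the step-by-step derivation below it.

scc[0]=2,scc[1]=0,scc[2]=1,scc[3]=0,scc[4]=3,scc[5]=0

step 1: low=(low[0]=0,low[1]=3,low[2]=1,low[3]=2,low[4]=?,low[5]=2); scc=(scc[0]=?,scc[1]=?,scc[2]=?,scc[3]=?,scc[4]=?,scc[5]=?)
step 2: low=(low[0]=0,low[1]=2,low[2]=1,low[3]=2,low[4]=?,low[5]=2); scc=(scc[0]=?,scc[1]=?,scc[2]=?,scc[3]=?,scc[4]=?,scc[5]=?)
step 3: low=(low[0]=0,low[1]=2,low[2]=1,low[3]=2,low[4]=?,low[5]=2); scc=(scc[0]=?,scc[1]=0,scc[2]=?,scc[3]=0,scc[4]=?,scc[5]=0)
step 4: low=(low[0]=0,low[1]=2,low[2]=1,low[3]=2,low[4]=?,low[5]=2); scc=(scc[0]=?,scc[1]=0,scc[2]=1,scc[3]=0,scc[4]=?,scc[5]=0)
step 5: low=(low[0]=0,low[1]=2,low[2]=1,low[3]=2,low[4]=?,low[5]=2); scc=(scc[0]=2,scc[1]=0,scc[2]=1,scc[3]=0,scc[4]=?,scc[5]=0)
step 6: low=(low[0]=0,low[1]=2,low[2]=1,low[3]=2,low[4]=5,low[5]=2); scc=(scc[0]=2,scc[1]=0,scc[2]=1,scc[3]=0,scc[4]=3,scc[5]=0)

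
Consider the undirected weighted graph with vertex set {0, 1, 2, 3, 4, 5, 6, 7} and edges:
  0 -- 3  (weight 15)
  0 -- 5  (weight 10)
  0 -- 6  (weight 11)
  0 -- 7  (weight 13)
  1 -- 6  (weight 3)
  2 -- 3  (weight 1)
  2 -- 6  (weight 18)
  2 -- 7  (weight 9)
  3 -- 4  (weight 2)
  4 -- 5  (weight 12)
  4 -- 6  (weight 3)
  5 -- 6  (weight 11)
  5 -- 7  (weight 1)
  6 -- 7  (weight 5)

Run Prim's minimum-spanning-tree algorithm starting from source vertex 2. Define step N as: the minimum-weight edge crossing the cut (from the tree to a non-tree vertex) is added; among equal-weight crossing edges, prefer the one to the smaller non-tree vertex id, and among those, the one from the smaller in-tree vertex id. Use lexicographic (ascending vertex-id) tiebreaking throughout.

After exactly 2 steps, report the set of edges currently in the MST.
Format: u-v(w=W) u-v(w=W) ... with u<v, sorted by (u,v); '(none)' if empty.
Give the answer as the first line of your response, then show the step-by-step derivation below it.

2-3(w=1) 3-4(w=2)

step 1: add edge 2-3 (w=1); MST = {2-3(w=1)}
step 2: add edge 3-4 (w=2); MST = {2-3(w=1) 3-4(w=2)}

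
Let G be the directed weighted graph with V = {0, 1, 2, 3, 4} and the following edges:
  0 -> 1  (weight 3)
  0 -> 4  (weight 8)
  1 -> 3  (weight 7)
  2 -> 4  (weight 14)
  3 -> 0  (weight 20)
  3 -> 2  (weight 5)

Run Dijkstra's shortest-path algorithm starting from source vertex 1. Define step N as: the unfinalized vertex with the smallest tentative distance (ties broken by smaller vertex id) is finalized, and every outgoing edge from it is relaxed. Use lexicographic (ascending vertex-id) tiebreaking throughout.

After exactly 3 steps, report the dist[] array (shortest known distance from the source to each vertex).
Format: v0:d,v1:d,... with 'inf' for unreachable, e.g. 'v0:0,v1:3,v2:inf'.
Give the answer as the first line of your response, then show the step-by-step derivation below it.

v0:27,v1:0,v2:12,v3:7,v4:26

step 1: dist = v0:inf,v1:0,v2:inf,v3:7,v4:inf
step 2: dist = v0:27,v1:0,v2:12,v3:7,v4:inf
step 3: dist = v0:27,v1:0,v2:12,v3:7,v4:26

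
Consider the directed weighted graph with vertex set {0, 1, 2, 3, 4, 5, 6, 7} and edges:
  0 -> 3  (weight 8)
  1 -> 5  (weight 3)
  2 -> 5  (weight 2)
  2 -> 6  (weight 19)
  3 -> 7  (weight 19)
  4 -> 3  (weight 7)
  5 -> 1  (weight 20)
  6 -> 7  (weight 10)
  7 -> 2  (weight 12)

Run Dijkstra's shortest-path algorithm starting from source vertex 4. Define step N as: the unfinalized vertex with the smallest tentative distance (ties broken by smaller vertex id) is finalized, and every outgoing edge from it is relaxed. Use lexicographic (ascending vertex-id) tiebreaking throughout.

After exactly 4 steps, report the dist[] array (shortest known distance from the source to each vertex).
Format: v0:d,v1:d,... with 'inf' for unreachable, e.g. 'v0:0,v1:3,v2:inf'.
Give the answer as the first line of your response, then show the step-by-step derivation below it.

v0:inf,v1:inf,v2:38,v3:7,v4:0,v5:40,v6:57,v7:26

step 1: dist = v0:inf,v1:inf,v2:inf,v3:7,v4:0,v5:inf,v6:inf,v7:inf
step 2: dist = v0:inf,v1:inf,v2:inf,v3:7,v4:0,v5:inf,v6:inf,v7:26
step 3: dist = v0:inf,v1:inf,v2:38,v3:7,v4:0,v5:inf,v6:inf,v7:26
step 4: dist = v0:inf,v1:inf,v2:38,v3:7,v4:0,v5:40,v6:57,v7:26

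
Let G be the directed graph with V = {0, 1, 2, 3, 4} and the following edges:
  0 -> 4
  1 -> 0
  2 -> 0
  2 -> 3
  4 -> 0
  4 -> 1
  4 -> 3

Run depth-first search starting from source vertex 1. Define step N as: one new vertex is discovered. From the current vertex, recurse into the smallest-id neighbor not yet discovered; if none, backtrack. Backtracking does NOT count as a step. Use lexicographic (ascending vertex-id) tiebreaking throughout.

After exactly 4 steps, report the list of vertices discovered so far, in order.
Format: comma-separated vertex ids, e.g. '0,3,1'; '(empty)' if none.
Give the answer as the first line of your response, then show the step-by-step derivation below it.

1,0,4,3

step 1: discover 1; path=1; order=1
step 2: discover 0; path=1>0; order=1,0
step 3: discover 4; path=1>0>4; order=1,0,4
step 4: discover 3; path=1>0>4>3; order=1,0,4,3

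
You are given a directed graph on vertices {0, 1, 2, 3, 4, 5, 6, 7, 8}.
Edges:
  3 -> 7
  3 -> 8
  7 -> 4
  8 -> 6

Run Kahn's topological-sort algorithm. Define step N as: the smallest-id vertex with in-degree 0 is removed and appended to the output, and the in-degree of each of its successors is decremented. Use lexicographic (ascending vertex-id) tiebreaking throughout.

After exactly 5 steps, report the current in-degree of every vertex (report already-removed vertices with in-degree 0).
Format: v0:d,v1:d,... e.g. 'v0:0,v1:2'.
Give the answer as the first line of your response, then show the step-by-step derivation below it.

v0:0,v1:0,v2:0,v3:0,v4:1,v5:0,v6:1,v7:0,v8:0

step 1: output 0; order=[0]; indeg=(0,0,0,0,1,0,1,1,1)
step 2: output 1; order=[0,1]; indeg=(0,0,0,0,1,0,1,1,1)
step 3: output 2; order=[0,1,2]; indeg=(0,0,0,0,1,0,1,1,1)
step 4: output 3; order=[0,1,2,3]; indeg=(0,0,0,0,1,0,1,0,0)
step 5: output 5; order=[0,1,2,3,5]; indeg=(0,0,0,0,1,0,1,0,0)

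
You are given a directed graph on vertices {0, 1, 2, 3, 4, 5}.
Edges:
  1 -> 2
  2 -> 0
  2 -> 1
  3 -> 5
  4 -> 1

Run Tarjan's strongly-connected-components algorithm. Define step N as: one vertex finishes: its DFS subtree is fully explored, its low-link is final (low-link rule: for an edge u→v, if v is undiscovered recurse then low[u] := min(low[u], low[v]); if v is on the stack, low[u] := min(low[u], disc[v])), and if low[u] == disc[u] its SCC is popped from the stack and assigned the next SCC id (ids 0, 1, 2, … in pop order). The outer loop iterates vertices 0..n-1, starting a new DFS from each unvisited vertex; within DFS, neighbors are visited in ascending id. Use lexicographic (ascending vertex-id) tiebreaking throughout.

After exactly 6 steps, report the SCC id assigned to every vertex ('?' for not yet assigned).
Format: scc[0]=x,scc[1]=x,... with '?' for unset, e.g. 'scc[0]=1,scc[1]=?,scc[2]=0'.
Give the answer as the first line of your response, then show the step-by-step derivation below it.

scc[0]=0,scc[1]=1,scc[2]=1,scc[3]=3,scc[4]=4,scc[5]=2

step 1: low=(low[0]=0,low[1]=?,low[2]=?,low[3]=?,low[4]=?,low[5]=?); scc=(scc[0]=0,scc[1]=?,scc[2]=?,scc[3]=?,scc[4]=?,scc[5]=?)
step 2: low=(low[0]=0,low[1]=1,low[2]=1,low[3]=?,low[4]=?,low[5]=?); scc=(scc[0]=0,scc[1]=?,scc[2]=?,scc[3]=?,scc[4]=?,scc[5]=?)
step 3: low=(low[0]=0,low[1]=1,low[2]=1,low[3]=?,low[4]=?,low[5]=?); scc=(scc[0]=0,scc[1]=1,scc[2]=1,scc[3]=?,scc[4]=?,scc[5]=?)
step 4: low=(low[0]=0,low[1]=1,low[2]=1,low[3]=3,low[4]=?,low[5]=4); scc=(scc[0]=0,scc[1]=1,scc[2]=1,scc[3]=?,scc[4]=?,scc[5]=2)
step 5: low=(low[0]=0,low[1]=1,low[2]=1,low[3]=3,low[4]=?,low[5]=4); scc=(scc[0]=0,scc[1]=1,scc[2]=1,scc[3]=3,scc[4]=?,scc[5]=2)
step 6: low=(low[0]=0,low[1]=1,low[2]=1,low[3]=3,low[4]=5,low[5]=4); scc=(scc[0]=0,scc[1]=1,scc[2]=1,scc[3]=3,scc[4]=4,scc[5]=2)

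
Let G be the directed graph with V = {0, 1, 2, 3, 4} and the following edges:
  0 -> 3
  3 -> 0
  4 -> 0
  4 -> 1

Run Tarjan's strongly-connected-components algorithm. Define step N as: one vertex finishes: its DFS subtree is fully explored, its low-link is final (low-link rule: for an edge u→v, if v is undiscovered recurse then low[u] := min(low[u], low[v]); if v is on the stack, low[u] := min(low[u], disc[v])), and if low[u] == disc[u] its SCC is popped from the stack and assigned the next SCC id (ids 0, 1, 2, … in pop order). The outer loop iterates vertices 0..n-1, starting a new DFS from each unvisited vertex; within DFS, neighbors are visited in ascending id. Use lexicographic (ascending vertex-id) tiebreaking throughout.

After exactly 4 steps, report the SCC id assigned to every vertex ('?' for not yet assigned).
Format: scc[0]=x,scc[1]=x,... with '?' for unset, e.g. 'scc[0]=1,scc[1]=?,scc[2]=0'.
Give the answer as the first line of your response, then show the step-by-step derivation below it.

scc[0]=0,scc[1]=1,scc[2]=2,scc[3]=0,scc[4]=?

step 1: low=(low[0]=0,low[1]=?,low[2]=?,low[3]=0,low[4]=?); scc=(scc[0]=?,scc[1]=?,scc[2]=?,scc[3]=?,scc[4]=?)
step 2: low=(low[0]=0,low[1]=?,low[2]=?,low[3]=0,low[4]=?); scc=(scc[0]=0,scc[1]=?,scc[2]=?,scc[3]=0,scc[4]=?)
step 3: low=(low[0]=0,low[1]=2,low[2]=?,low[3]=0,low[4]=?); scc=(scc[0]=0,scc[1]=1,scc[2]=?,scc[3]=0,scc[4]=?)
step 4: low=(low[0]=0,low[1]=2,low[2]=3,low[3]=0,low[4]=?); scc=(scc[0]=0,scc[1]=1,scc[2]=2,scc[3]=0,scc[4]=?)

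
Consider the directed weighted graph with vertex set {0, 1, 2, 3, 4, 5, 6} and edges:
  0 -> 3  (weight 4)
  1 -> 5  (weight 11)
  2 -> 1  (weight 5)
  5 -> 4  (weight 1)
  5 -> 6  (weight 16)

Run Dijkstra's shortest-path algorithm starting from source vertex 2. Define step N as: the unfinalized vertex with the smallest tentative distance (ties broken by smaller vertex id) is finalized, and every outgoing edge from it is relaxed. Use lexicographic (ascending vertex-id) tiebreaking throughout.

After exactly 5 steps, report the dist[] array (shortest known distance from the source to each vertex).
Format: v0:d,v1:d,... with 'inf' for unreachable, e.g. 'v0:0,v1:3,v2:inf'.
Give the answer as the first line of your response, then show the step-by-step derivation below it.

v0:inf,v1:5,v2:0,v3:inf,v4:17,v5:16,v6:32

step 1: dist = v0:inf,v1:5,v2:0,v3:inf,v4:inf,v5:inf,v6:inf
step 2: dist = v0:inf,v1:5,v2:0,v3:inf,v4:inf,v5:16,v6:inf
step 3: dist = v0:inf,v1:5,v2:0,v3:inf,v4:17,v5:16,v6:32
step 4: dist = v0:inf,v1:5,v2:0,v3:inf,v4:17,v5:16,v6:32
step 5: dist = v0:inf,v1:5,v2:0,v3:inf,v4:17,v5:16,v6:32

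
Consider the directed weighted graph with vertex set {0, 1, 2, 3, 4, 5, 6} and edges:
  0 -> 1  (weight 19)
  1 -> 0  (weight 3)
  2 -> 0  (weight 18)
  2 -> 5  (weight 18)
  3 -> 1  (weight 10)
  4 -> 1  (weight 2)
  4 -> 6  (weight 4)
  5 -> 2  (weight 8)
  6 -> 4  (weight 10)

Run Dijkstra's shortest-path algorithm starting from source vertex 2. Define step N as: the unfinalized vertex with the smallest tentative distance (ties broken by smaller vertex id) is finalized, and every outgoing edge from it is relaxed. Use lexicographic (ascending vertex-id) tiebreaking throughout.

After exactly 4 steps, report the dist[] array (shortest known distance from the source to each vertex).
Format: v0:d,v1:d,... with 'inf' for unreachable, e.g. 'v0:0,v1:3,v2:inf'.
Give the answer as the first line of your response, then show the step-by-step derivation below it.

v0:18,v1:37,v2:0,v3:inf,v4:inf,v5:18,v6:inf

step 1: dist = v0:18,v1:inf,v2:0,v3:inf,v4:inf,v5:18,v6:inf
step 2: dist = v0:18,v1:37,v2:0,v3:inf,v4:inf,v5:18,v6:inf
step 3: dist = v0:18,v1:37,v2:0,v3:inf,v4:inf,v5:18,v6:inf
step 4: dist = v0:18,v1:37,v2:0,v3:inf,v4:inf,v5:18,v6:inf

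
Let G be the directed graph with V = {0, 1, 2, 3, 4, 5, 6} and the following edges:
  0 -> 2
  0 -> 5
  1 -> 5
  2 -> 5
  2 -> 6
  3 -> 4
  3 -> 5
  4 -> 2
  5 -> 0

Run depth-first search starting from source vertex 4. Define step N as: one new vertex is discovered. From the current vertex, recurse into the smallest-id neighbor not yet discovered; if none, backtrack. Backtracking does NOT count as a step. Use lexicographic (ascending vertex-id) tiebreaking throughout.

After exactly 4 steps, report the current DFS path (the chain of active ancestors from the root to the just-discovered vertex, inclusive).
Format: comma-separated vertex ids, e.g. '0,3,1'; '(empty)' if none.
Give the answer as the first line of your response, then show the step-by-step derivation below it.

4,2,5,0

step 1: discover 4; path=4; order=4
step 2: discover 2; path=4>2; order=4,2
step 3: discover 5; path=4>2>5; order=4,2,5
step 4: discover 0; path=4>2>5>0; order=4,2,5,0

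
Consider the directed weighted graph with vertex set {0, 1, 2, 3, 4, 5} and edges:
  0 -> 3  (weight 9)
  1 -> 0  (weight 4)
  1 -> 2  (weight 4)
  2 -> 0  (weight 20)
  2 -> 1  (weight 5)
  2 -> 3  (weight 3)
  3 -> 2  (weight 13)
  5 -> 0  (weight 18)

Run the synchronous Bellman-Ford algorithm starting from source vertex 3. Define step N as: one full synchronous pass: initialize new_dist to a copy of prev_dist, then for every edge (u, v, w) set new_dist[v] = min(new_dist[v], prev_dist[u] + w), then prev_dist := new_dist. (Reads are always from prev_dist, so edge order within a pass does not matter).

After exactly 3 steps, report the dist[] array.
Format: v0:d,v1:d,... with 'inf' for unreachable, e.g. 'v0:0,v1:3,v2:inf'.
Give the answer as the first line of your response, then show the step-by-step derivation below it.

v0:22,v1:18,v2:13,v3:0,v4:inf,v5:inf

step 1: dist = v0:inf,v1:inf,v2:13,v3:0,v4:inf,v5:inf
step 2: dist = v0:33,v1:18,v2:13,v3:0,v4:inf,v5:inf
step 3: dist = v0:22,v1:18,v2:13,v3:0,v4:inf,v5:inf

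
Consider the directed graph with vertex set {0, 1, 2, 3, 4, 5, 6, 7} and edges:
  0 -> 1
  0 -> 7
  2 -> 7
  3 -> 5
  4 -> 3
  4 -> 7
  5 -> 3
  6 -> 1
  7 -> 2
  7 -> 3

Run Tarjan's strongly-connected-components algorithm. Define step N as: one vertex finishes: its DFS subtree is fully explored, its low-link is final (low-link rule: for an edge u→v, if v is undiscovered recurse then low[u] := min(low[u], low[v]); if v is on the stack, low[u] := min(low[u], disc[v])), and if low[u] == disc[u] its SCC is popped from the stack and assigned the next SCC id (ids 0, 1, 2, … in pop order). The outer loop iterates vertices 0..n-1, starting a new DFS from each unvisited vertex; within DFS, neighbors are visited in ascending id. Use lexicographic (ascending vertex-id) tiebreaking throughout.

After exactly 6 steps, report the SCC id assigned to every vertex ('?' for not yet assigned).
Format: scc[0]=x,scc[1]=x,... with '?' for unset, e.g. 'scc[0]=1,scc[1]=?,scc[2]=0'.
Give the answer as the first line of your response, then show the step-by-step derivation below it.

scc[0]=3,scc[1]=0,scc[2]=2,scc[3]=1,scc[4]=?,scc[5]=1,scc[6]=?,scc[7]=2

step 1: low=(low[0]=0,low[1]=1,low[2]=?,low[3]=?,low[4]=?,low[5]=?,low[6]=?,low[7]=?); scc=(scc[0]=?,scc[1]=0,scc[2]=?,scc[3]=?,scc[4]=?,scc[5]=?,scc[6]=?,scc[7]=?)
step 2: low=(low[0]=0,low[1]=1,low[2]=2,low[3]=?,low[4]=?,low[5]=?,low[6]=?,low[7]=2); scc=(scc[0]=?,scc[1]=0,scc[2]=?,scc[3]=?,scc[4]=?,scc[5]=?,scc[6]=?,scc[7]=?)
step 3: low=(low[0]=0,low[1]=1,low[2]=2,low[3]=4,low[4]=?,low[5]=4,low[6]=?,low[7]=2); scc=(scc[0]=?,scc[1]=0,scc[2]=?,scc[3]=?,scc[4]=?,scc[5]=?,scc[6]=?,scc[7]=?)
step 4: low=(low[0]=0,low[1]=1,low[2]=2,low[3]=4,low[4]=?,low[5]=4,low[6]=?,low[7]=2); scc=(scc[0]=?,scc[1]=0,scc[2]=?,scc[3]=1,scc[4]=?,scc[5]=1,scc[6]=?,scc[7]=?)
step 5: low=(low[0]=0,low[1]=1,low[2]=2,low[3]=4,low[4]=?,low[5]=4,low[6]=?,low[7]=2); scc=(scc[0]=?,scc[1]=0,scc[2]=2,scc[3]=1,scc[4]=?,scc[5]=1,scc[6]=?,scc[7]=2)
step 6: low=(low[0]=0,low[1]=1,low[2]=2,low[3]=4,low[4]=?,low[5]=4,low[6]=?,low[7]=2); scc=(scc[0]=3,scc[1]=0,scc[2]=2,scc[3]=1,scc[4]=?,scc[5]=1,scc[6]=?,scc[7]=2)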